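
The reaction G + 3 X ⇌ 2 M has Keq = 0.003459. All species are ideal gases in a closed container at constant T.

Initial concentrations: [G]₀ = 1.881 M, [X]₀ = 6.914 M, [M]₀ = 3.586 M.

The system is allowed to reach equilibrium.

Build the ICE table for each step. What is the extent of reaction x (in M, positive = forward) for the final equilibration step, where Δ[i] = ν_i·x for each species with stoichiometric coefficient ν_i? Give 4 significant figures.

x = -0.6008 M

Q₀ = 0.02068 vs Keq = 0.003459 ⇒ Q>K, reverse
Step 1:
                  G         X         M
  I           1.881     6.914     3.586
  C          0.6008     1.802    -1.202
  E           2.482     8.716     2.384
  solve Keq expr → x = -0.6008; check Q = 0.003459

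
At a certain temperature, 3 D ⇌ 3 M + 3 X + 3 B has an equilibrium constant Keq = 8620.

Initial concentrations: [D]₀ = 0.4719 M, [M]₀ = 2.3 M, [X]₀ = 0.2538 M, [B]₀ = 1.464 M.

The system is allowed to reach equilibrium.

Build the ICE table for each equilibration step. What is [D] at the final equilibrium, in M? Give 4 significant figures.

Q₀ = 5.939 vs Keq = 8620 ⇒ Q<K, forward
Step 1:
                   D          M          X          B
  Initial     0.4719        2.3     0.2538      1.464
  Change     -0.3356     0.3356     0.3356     0.3356
  Equil       0.1363      2.636     0.5894        1.8
  solve Keq expr → x = 0.1119; check Q = 8620

[D]_eq = 0.1363 M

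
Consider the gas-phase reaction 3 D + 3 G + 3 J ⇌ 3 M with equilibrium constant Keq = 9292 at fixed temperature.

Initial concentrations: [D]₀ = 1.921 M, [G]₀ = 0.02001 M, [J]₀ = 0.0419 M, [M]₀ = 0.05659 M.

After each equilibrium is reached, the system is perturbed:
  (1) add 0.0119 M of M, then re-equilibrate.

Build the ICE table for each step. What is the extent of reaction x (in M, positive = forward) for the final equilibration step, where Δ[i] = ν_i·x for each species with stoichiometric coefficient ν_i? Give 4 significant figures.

Q₀ = 4.3376e+04 vs Keq = 9292 ⇒ Q>K, reverse
Step 1:
                  D         G         J         M
  I           1.921   0.02001    0.0419   0.05659
  C        0.006029  0.006029  0.006029 -0.006029
  E           1.927   0.02604   0.04793   0.05056
  solve Keq expr → x = -0.00201; check Q = 9292
Then add 0.0119 M of M.
Step 2:
                  D         G         J         M
  I           1.927   0.02604   0.04793   0.06246
  C        0.002872  0.002872  0.002872 -0.002872
  E            1.93   0.02891    0.0508   0.05959
  solve Keq expr → x = -9.5724e-04; check Q = 9292

x = -9.5724e-04 M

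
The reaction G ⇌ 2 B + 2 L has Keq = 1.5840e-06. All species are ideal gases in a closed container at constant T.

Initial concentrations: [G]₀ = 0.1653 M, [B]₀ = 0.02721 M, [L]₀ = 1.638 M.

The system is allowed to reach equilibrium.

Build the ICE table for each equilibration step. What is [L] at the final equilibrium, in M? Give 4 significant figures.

Q₀ = 0.01202 vs Keq = 1.5840e-06 ⇒ Q>K, reverse
Step 1:
                   G          B          L
  Initial     0.1653    0.02721      1.638
  Change     0.01344   -0.02688   -0.02688
  Equil       0.1787 3.3026e-04      1.611
  solve Keq expr → x = -0.01344; check Q = 1.5840e-06

[L]_eq = 1.611 M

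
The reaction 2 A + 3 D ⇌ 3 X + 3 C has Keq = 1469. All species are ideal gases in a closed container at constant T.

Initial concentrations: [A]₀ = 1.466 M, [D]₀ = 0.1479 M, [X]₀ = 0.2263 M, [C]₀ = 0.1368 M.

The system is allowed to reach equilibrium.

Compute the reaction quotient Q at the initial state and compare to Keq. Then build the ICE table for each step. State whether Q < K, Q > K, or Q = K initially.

Q₀ = 0.004267; Q < K (proceeds forward)

Q₀ = 0.004267 vs Keq = 1469 ⇒ Q<K, forward
Step 1:
                   A          D          X          C
  init         1.466     0.1479     0.2263     0.1368
  Δ         -0.09376    -0.1406     0.1406     0.1406
  eq           1.372   0.007253     0.3669     0.2774
  solve Keq expr → x = 0.04688; check Q = 1469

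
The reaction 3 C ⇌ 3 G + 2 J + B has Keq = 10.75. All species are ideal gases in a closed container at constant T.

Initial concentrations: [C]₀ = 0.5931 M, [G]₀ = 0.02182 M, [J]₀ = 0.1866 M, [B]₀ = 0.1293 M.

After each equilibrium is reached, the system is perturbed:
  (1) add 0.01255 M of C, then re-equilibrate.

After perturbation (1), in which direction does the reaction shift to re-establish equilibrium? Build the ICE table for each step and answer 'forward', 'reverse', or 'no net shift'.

Direction: forward

Q₀ = 2.2418e-07 vs Keq = 10.75 ⇒ Q<K, forward
Step 1:
                  C         G         J         B
  I          0.5931   0.02182    0.1866    0.1293
  C         -0.4933    0.4933    0.3289    0.1644
  E         0.09976    0.5152    0.5155    0.2937
  solve Keq expr → x = 0.1644; check Q = 10.75
Then add 0.01255 M of C.
Step 2:
                  C         G         J         B
  I          0.1123    0.5152    0.5155    0.2937
  C        -0.00951   0.00951   0.00634   0.00317
  E          0.1028    0.5247    0.5218    0.2969
  solve Keq expr → x = 0.00317; check Q = 10.75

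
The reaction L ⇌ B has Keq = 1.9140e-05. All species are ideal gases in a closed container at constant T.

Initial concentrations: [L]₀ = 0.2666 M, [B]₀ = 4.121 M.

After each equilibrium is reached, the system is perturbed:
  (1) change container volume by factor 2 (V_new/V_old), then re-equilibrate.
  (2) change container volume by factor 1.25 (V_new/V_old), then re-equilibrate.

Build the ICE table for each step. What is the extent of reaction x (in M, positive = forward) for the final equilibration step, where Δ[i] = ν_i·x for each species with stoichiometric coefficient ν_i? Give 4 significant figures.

Q₀ = 15.46 vs Keq = 1.9140e-05 ⇒ Q>K, reverse
Step 1:
                    L           B
  Initial      0.2666       4.121
  Change        4.121      -4.121
  Equil         4.388  8.3977e-05
  solve Keq expr → x = -4.121; check Q = 1.9140e-05
Then change container volume by factor 2 (V_new/V_old).
Step 2:
                    L           B
  Initial       2.194  4.1989e-05
  Change            0           0
  Equil         2.194  4.1989e-05
  solve Keq expr → x = 0; check Q = 1.9140e-05
Then change container volume by factor 1.25 (V_new/V_old).
Step 3:
                    L           B
  Initial       1.755  3.3591e-05
  Change            0           0
  Equil         1.755  3.3591e-05
  solve Keq expr → x = 0; check Q = 1.9140e-05

x = 0 M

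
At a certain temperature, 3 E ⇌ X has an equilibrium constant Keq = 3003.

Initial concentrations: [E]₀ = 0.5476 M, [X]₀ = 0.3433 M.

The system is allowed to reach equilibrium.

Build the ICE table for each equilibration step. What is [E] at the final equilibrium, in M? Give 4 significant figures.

Q₀ = 2.091 vs Keq = 3003 ⇒ Q<K, forward
Step 1:
                   E          X
  Initial     0.5476     0.3433
  Change     -0.4923     0.1641
  Equil      0.05528     0.5074
  solve Keq expr → x = 0.1641; check Q = 3003

[E]_eq = 0.05528 M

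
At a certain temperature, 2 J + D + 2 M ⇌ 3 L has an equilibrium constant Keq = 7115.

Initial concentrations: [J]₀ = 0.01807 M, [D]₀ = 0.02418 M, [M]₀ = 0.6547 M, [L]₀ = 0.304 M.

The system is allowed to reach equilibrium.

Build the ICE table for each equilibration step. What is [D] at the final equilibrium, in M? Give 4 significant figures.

[D]_eq = 0.02471 M

Q₀ = 8302 vs Keq = 7115 ⇒ Q>K, reverse
Step 1:
                  J         D         M         L
  I         0.01807   0.02418    0.6547     0.304
  C        0.001057 5.2856e-04  0.001057 -0.001586
  E         0.01913   0.02471    0.6558    0.3024
  solve Keq expr → x = -5.2856e-04; check Q = 7115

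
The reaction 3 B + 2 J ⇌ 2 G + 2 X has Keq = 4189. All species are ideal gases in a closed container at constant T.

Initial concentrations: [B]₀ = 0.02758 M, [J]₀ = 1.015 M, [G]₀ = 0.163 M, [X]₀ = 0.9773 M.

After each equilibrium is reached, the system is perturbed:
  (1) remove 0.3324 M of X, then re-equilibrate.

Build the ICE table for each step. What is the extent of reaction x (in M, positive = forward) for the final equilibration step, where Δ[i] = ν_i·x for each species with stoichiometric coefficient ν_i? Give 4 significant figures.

Q₀ = 1174 vs Keq = 4189 ⇒ Q<K, forward
Step 1:
                  B         J         G         X
  init      0.02758     1.015     0.163    0.9773
  Δ       -0.008945 -0.005963  0.005963  0.005963
  eq        0.01864     1.009     0.169    0.9833
  solve Keq expr → x = 0.002982; check Q = 4189
Then remove 0.3324 M of X.
Step 2:
                  B         J         G         X
  init      0.01864     1.009     0.169    0.6509
  Δ       -0.004255 -0.002836  0.002836  0.002836
  eq        0.01438     1.006    0.1718    0.6537
  solve Keq expr → x = 0.001418; check Q = 4189

x = 0.001418 M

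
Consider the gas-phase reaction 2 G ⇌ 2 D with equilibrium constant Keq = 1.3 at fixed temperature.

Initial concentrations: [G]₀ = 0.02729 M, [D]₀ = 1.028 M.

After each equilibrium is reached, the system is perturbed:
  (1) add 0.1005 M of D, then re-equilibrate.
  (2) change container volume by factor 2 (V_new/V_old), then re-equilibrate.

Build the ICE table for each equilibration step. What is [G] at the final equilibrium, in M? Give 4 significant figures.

Q₀ = 1419 vs Keq = 1.3 ⇒ Q>K, reverse
Step 1:
                  G         D
  I         0.02729     1.028
  C          0.4658   -0.4658
  E          0.4931    0.5622
  solve Keq expr → x = -0.2329; check Q = 1.3
Then add 0.1005 M of D.
Step 2:
                  G         D
  I          0.4931    0.6627
  C         0.04696  -0.04696
  E            0.54    0.6157
  solve Keq expr → x = -0.02348; check Q = 1.3
Then change container volume by factor 2 (V_new/V_old).
Step 3:
                  G         D
  I            0.27    0.3079
  C               0         0
  E            0.27    0.3079
  solve Keq expr → x = 0; check Q = 1.3

[G]_eq = 0.27 M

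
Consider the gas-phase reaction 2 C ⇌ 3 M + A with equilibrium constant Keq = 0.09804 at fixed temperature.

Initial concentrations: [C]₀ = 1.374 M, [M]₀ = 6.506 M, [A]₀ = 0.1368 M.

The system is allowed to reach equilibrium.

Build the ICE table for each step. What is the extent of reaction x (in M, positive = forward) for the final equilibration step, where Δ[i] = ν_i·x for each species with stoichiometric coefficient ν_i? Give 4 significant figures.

x = -0.1356 M

Q₀ = 19.96 vs Keq = 0.09804 ⇒ Q>K, reverse
Step 1:
                    C           M           A
  init          1.374       6.506      0.1368
  Δ            0.2713     -0.4069     -0.1356
  eq            1.645       6.099     0.00117
  solve Keq expr → x = -0.1356; check Q = 0.09804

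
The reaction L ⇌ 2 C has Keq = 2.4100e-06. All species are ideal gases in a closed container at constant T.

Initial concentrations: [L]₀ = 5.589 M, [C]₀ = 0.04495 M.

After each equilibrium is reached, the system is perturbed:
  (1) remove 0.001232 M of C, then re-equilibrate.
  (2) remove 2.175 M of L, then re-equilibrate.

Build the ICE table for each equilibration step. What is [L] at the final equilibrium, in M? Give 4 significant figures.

Q₀ = 3.6151e-04 vs Keq = 2.4100e-06 ⇒ Q>K, reverse
Step 1:
                    L           C
  Initial       5.589     0.04495
  Change      0.02064    -0.04127
  Equil          5.61    0.003677
  solve Keq expr → x = -0.02064; check Q = 2.4100e-06
Then remove 0.001232 M of C.
Step 2:
                    L           C
  Initial        5.61    0.002445
  Change  -6.1590e-04    0.001232
  Equil         5.609    0.003677
  solve Keq expr → x = 6.1590e-04; check Q = 2.4100e-06
Then remove 2.175 M of L.
Step 3:
                    L           C
  Initial       3.434    0.003677
  Change   3.9984e-04 -7.9968e-04
  Equil         3.434    0.002877
  solve Keq expr → x = -3.9984e-04; check Q = 2.4100e-06

[L]_eq = 3.434 M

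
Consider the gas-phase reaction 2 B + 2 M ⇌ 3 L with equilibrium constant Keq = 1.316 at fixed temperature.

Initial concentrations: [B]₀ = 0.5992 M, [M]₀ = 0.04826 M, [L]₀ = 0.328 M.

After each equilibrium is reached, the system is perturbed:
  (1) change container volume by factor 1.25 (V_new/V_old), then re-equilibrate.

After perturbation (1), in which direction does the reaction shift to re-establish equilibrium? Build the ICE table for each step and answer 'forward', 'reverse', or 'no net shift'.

Direction: reverse

Q₀ = 42.2 vs Keq = 1.316 ⇒ Q>K, reverse
Step 1:
                  B         M         L
  I          0.5992   0.04826     0.328
  C          0.0774    0.0774   -0.1161
  E          0.6766    0.1257    0.2119
  solve Keq expr → x = -0.0387; check Q = 1.316
Then change container volume by factor 1.25 (V_new/V_old).
Step 2:
                  B         M         L
  I          0.5413    0.1005    0.1695
  C        0.004442  0.004442 -0.006664
  E          0.5457     0.105    0.1629
  solve Keq expr → x = -0.002221; check Q = 1.316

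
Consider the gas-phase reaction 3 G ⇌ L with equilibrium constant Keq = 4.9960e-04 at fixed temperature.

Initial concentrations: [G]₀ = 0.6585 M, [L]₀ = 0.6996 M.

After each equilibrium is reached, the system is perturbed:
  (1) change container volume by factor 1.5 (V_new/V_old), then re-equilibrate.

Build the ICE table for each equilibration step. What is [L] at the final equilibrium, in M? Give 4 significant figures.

[L]_eq = 0.003057 M

Q₀ = 2.45 vs Keq = 4.9960e-04 ⇒ Q>K, reverse
Step 1:
                   G          L
  init        0.6585     0.6996
  Δ            2.068    -0.6895
  eq           2.727    0.01013
  solve Keq expr → x = -0.6895; check Q = 4.9960e-04
Then change container volume by factor 1.5 (V_new/V_old).
Step 2:
                   G          L
  init         1.818   0.006754
  Δ          0.01109  -0.003697
  eq           1.829   0.003057
  solve Keq expr → x = -0.003697; check Q = 4.9960e-04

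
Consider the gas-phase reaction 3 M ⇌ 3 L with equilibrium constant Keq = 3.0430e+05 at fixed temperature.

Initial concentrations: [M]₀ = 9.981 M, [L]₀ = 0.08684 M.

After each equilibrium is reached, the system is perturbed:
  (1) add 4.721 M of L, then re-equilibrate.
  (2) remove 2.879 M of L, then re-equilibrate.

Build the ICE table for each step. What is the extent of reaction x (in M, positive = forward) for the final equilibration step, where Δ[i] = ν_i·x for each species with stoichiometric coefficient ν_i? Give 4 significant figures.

Q₀ = 6.5862e-07 vs Keq = 3.0430e+05 ⇒ Q<K, forward
Step 1:
                  M         L
  Initial     9.981   0.08684
  Change     -9.834     9.834
  Equil      0.1475      9.92
  solve Keq expr → x = 3.278; check Q = 3.0430e+05
Then add 4.721 M of L.
Step 2:
                  M         L
  Initial    0.1475     14.64
  Change    0.06916  -0.06916
  Equil      0.2166     14.57
  solve Keq expr → x = -0.02305; check Q = 3.0430e+05
Then remove 2.879 M of L.
Step 3:
                  M         L
  Initial    0.2166     11.69
  Change   -0.04218   0.04218
  Equil      0.1745     11.74
  solve Keq expr → x = 0.01406; check Q = 3.0430e+05

x = 0.01406 M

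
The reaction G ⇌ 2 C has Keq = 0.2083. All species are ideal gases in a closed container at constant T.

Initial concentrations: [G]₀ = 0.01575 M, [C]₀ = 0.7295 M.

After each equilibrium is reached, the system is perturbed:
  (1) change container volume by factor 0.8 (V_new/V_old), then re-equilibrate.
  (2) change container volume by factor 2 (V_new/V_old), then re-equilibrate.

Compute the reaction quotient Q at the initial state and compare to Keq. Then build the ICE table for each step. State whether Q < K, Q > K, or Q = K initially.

Q₀ = 33.79 vs Keq = 0.2083 ⇒ Q>K, reverse
Step 1:
                   G          C
  init       0.01575     0.7295
  Δ           0.2476    -0.4953
  eq          0.2634     0.2342
  solve Keq expr → x = -0.2476; check Q = 0.2083
Then change container volume by factor 0.8 (V_new/V_old).
Step 2:
                   G          C
  init        0.3292     0.2928
  Δ          0.01291   -0.02582
  eq          0.3421      0.267
  solve Keq expr → x = -0.01291; check Q = 0.2083
Then change container volume by factor 2 (V_new/V_old).
Step 3:
                   G          C
  init        0.1711     0.1335
  Δ         -0.02151    0.04302
  eq          0.1496     0.1765
  solve Keq expr → x = 0.02151; check Q = 0.2083

Q₀ = 33.79; Q > K (proceeds reverse)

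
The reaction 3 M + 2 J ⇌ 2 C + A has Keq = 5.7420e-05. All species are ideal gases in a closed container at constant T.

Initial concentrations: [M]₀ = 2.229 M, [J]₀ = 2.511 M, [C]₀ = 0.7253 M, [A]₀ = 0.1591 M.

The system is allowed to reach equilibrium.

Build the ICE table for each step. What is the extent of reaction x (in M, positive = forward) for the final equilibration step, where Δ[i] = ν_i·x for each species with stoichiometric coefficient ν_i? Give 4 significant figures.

x = -0.1249 M

Q₀ = 0.001199 vs Keq = 5.7420e-05 ⇒ Q>K, reverse
Step 1:
                    M           J           C           A
  I             2.229       2.511      0.7253      0.1591
  C            0.3748      0.2498     -0.2498     -0.1249
  E             2.604       2.761      0.4755     0.03418
  solve Keq expr → x = -0.1249; check Q = 5.7420e-05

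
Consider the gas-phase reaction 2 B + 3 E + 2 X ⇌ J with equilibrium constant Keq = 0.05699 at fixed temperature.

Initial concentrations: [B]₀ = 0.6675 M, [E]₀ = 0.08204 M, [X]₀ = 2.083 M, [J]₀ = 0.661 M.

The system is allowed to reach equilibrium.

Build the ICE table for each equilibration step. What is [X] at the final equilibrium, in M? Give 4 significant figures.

Q₀ = 619.2 vs Keq = 0.05699 ⇒ Q>K, reverse
Step 1:
                  B         E         X         J
  Initial    0.6675   0.08204     2.083     0.661
  Change     0.5358    0.8036    0.5358   -0.2679
  Equil       1.203    0.8857     2.619    0.3931
  solve Keq expr → x = -0.2679; check Q = 0.05699

[X]_eq = 2.619 M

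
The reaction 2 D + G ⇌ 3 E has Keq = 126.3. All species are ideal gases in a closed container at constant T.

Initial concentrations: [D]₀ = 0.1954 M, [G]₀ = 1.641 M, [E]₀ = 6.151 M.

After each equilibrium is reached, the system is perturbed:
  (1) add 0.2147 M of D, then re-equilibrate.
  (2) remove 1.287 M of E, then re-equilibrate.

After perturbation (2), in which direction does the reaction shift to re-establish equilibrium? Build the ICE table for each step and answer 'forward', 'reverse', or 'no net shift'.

Direction: forward

Q₀ = 3714 vs Keq = 126.3 ⇒ Q>K, reverse
Step 1:
                    D           G           E
  I            0.1954       1.641       6.151
  C            0.5812      0.2906     -0.8718
  E            0.7766       1.932       5.279
  solve Keq expr → x = -0.2906; check Q = 126.3
Then add 0.2147 M of D.
Step 2:
                    D           G           E
  I            0.9913       1.932       5.279
  C           -0.1486    -0.07431      0.2229
  E            0.8427       1.857       5.502
  solve Keq expr → x = 0.07431; check Q = 126.3
Then remove 1.287 M of E.
Step 3:
                    D           G           E
  I            0.8427       1.857       4.215
  C           -0.1991    -0.09953      0.2986
  E            0.6436       1.758       4.514
  solve Keq expr → x = 0.09953; check Q = 126.3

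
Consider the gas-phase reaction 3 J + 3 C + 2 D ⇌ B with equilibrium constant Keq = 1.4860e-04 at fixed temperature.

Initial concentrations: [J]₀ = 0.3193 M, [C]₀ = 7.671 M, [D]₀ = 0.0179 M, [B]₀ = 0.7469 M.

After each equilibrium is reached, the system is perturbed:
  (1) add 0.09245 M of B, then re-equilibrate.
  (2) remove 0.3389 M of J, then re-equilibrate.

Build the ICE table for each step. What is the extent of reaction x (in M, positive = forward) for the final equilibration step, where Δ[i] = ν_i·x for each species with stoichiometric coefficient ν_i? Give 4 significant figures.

x = -0.04792 M

Q₀ = 158.6 vs Keq = 1.4860e-04 ⇒ Q>K, reverse
Step 1:
                    J           C           D           B
  Initial      0.3193       7.671      0.0179      0.7469
  Change        1.273       1.273      0.8488     -0.4244
  Equil         1.592       8.944      0.8667      0.3225
  solve Keq expr → x = -0.4244; check Q = 1.4860e-04
Then add 0.09245 M of B.
Step 2:
                    J           C           D           B
  Initial       1.592       8.944      0.8667       0.415
  Change      0.05583     0.05583     0.03722    -0.01861
  Equil         1.648           9      0.9039      0.3964
  solve Keq expr → x = -0.01861; check Q = 1.4860e-04
Then remove 0.3389 M of J.
Step 3:
                    J           C           D           B
  Initial       1.309           9      0.9039      0.3964
  Change       0.1438      0.1438     0.09585    -0.04792
  Equil         1.453       9.144      0.9997      0.3484
  solve Keq expr → x = -0.04792; check Q = 1.4860e-04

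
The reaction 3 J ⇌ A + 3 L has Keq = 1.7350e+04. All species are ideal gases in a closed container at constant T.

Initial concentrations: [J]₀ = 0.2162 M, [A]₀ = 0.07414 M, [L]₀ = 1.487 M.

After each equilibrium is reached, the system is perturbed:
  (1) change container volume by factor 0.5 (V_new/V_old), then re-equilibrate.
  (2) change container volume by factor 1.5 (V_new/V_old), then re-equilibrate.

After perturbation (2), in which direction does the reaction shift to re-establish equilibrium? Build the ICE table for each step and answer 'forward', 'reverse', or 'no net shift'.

Q₀ = 24.12 vs Keq = 1.7350e+04 ⇒ Q<K, forward
Step 1:
                  J         A         L
  init       0.2162   0.07414     1.487
  Δ         -0.1831   0.06103    0.1831
  eq        0.03311    0.1352      1.67
  solve Keq expr → x = 0.06103; check Q = 1.7350e+04
Then change container volume by factor 0.5 (V_new/V_old).
Step 2:
                  J         A         L
  init      0.06622    0.2703      3.34
  Δ         0.01625 -0.005416  -0.01625
  eq        0.08246    0.2649     3.324
  solve Keq expr → x = -0.005416; check Q = 1.7350e+04
Then change container volume by factor 1.5 (V_new/V_old).
Step 3:
                  J         A         L
  init      0.05498    0.1766     2.216
  Δ       -0.006607  0.002202  0.006607
  eq        0.04837    0.1788     2.223
  solve Keq expr → x = 0.002202; check Q = 1.7350e+04

Direction: forward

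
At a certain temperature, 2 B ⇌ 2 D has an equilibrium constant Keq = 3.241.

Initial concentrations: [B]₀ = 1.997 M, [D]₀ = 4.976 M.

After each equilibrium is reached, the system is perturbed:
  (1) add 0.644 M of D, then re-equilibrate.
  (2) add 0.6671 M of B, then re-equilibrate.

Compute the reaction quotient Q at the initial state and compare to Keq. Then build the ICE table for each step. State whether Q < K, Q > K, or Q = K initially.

Q₀ = 6.209 vs Keq = 3.241 ⇒ Q>K, reverse
Step 1:
                    B           D
  I             1.997       4.976
  C            0.4931     -0.4931
  E              2.49       4.483
  solve Keq expr → x = -0.2466; check Q = 3.241
Then add 0.644 M of D.
Step 2:
                    B           D
  I              2.49       5.127
  C              0.23       -0.23
  E              2.72       4.897
  solve Keq expr → x = -0.115; check Q = 3.241
Then add 0.6671 M of B.
Step 3:
                    B           D
  I             3.387       4.897
  C           -0.4289      0.4289
  E             2.958       5.326
  solve Keq expr → x = 0.2144; check Q = 3.241

Q₀ = 6.209; Q > K (proceeds reverse)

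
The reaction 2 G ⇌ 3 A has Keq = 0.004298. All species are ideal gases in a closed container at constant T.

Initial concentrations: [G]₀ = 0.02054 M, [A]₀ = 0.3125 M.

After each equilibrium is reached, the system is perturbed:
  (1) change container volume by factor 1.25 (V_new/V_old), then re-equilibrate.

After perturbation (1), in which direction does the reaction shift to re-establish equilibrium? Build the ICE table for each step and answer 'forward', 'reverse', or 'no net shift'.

Direction: forward

Q₀ = 72.34 vs Keq = 0.004298 ⇒ Q>K, reverse
Step 1:
                  G         A
  I         0.02054    0.3125
  C          0.1722   -0.2583
  E          0.1927   0.05424
  solve Keq expr → x = -0.08609; check Q = 0.004298
Then change container volume by factor 1.25 (V_new/V_old).
Step 2:
                  G         A
  I          0.1542    0.0434
  C       -0.001968  0.002952
  E          0.1522   0.04635
  solve Keq expr → x = 9.8407e-04; check Q = 0.004298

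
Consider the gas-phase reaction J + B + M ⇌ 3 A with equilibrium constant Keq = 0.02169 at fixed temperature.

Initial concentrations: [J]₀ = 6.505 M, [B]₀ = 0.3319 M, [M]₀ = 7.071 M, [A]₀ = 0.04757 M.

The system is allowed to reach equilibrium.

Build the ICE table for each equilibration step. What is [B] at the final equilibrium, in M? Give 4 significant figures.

[B]_eq = 0.1672 M

Q₀ = 7.0512e-06 vs Keq = 0.02169 ⇒ Q<K, forward
Step 1:
                  J         B         M         A
  I           6.505    0.3319     7.071   0.04757
  C         -0.1647   -0.1647   -0.1647     0.494
  E            6.34    0.1672     6.906    0.5416
  solve Keq expr → x = 0.1647; check Q = 0.02169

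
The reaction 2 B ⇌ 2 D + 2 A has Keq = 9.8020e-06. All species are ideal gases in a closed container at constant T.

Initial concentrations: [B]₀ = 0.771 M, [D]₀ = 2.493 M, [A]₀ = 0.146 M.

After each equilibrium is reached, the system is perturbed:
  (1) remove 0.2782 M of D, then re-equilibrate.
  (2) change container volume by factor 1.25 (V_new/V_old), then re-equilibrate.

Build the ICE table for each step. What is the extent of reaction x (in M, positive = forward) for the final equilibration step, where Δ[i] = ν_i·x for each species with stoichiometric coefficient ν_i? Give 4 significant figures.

Q₀ = 0.2229 vs Keq = 9.8020e-06 ⇒ Q>K, reverse
Step 1:
                   B          D          A
  I            0.771      2.493      0.146
  C           0.1448    -0.1448    -0.1448
  E           0.9158      2.348   0.001221
  solve Keq expr → x = -0.07239; check Q = 9.8020e-06
Then remove 0.2782 M of D.
Step 2:
                   B          D          A
  I           0.9158       2.07   0.001221
  C       -1.6374e-04 1.6374e-04 1.6374e-04
  E           0.9156       2.07   0.001385
  solve Keq expr → x = 8.1868e-05; check Q = 9.8020e-06
Then change container volume by factor 1.25 (V_new/V_old).
Step 3:
                   B          D          A
  I           0.7325      1.656   0.001108
  C       -2.7619e-04 2.7619e-04 2.7619e-04
  E           0.7322      1.656   0.001384
  solve Keq expr → x = 1.3810e-04; check Q = 9.8020e-06

x = 1.3810e-04 M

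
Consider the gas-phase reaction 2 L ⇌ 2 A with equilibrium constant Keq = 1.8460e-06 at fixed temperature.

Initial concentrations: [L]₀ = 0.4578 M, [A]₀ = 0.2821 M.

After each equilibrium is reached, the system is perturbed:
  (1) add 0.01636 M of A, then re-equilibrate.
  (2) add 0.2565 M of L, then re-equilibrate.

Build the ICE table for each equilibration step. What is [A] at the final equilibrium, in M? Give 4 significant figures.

[A]_eq = 0.001374 M

Q₀ = 0.3797 vs Keq = 1.8460e-06 ⇒ Q>K, reverse
Step 1:
                   L          A
  I           0.4578     0.2821
  C           0.2811    -0.2811
  E           0.7389   0.001004
  solve Keq expr → x = -0.1405; check Q = 1.8460e-06
Then add 0.01636 M of A.
Step 2:
                   L          A
  I           0.7389    0.01736
  C          0.01634   -0.01634
  E           0.7552   0.001026
  solve Keq expr → x = -0.008169; check Q = 1.8460e-06
Then add 0.2565 M of L.
Step 3:
                   L          A
  I            1.012   0.001026
  C       -3.4803e-04 3.4803e-04
  E            1.011   0.001374
  solve Keq expr → x = 1.7401e-04; check Q = 1.8460e-06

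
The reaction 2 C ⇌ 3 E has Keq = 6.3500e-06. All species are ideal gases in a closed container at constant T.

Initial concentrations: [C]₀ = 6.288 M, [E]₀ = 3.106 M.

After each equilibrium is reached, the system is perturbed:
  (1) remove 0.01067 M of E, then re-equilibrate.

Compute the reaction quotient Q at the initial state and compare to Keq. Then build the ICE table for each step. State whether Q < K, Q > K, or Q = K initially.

Q₀ = 0.7578; Q > K (proceeds reverse)

Q₀ = 0.7578 vs Keq = 6.3500e-06 ⇒ Q>K, reverse
Step 1:
                  C         E
  Initial     6.288     3.106
  Change       2.02     -3.03
  Equil       8.308   0.07596
  solve Keq expr → x = -1.01; check Q = 6.3500e-06
Then remove 0.01067 M of E.
Step 2:
                  C         E
  Initial     8.308   0.06529
  Change  -0.007085   0.01063
  Equil       8.301   0.07592
  solve Keq expr → x = 0.003542; check Q = 6.3500e-06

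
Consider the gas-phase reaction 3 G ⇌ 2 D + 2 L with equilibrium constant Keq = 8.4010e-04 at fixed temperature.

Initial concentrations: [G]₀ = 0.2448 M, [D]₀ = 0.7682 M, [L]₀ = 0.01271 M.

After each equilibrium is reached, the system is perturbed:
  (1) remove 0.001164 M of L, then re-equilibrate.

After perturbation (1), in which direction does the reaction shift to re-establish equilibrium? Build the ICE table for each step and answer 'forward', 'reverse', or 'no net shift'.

Q₀ = 0.006498 vs Keq = 8.4010e-04 ⇒ Q>K, reverse
Step 1:
                    G           D           L
  Initial      0.2448      0.7682     0.01271
  Change      0.01164    -0.00776    -0.00776
  Equil        0.2564      0.7604     0.00495
  solve Keq expr → x = -0.00388; check Q = 8.4010e-04
Then remove 0.001164 M of L.
Step 2:
                    G           D           L
  Initial      0.2564      0.7604    0.003786
  Change    -0.001663    0.001109    0.001109
  Equil        0.2548      0.7615    0.004895
  solve Keq expr → x = 5.5439e-04; check Q = 8.4010e-04

Direction: forward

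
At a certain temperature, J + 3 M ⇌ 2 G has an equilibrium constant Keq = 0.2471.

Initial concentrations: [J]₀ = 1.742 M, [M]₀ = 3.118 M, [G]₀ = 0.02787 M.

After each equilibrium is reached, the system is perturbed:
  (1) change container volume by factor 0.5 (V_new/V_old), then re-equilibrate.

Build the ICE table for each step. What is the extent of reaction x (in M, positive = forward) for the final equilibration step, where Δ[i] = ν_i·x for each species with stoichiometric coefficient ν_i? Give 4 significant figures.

x = 0.2554 M

Q₀ = 1.4709e-05 vs Keq = 0.2471 ⇒ Q<K, forward
Step 1:
                  J         M         G
  I           1.742     3.118   0.02787
  C         -0.5201     -1.56      1.04
  E           1.222     1.558     1.068
  solve Keq expr → x = 0.5201; check Q = 0.2471
Then change container volume by factor 0.5 (V_new/V_old).
Step 2:
                  J         M         G
  I           2.444     3.115     2.136
  C         -0.2554   -0.7663    0.5109
  E           2.188     2.349     2.647
  solve Keq expr → x = 0.2554; check Q = 0.2471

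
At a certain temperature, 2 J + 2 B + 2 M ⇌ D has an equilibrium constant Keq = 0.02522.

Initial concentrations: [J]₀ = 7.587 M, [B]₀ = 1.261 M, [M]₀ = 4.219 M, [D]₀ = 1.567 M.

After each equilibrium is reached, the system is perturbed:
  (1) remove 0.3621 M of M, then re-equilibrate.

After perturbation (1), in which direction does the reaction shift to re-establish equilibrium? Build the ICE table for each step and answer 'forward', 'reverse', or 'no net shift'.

Q₀ = 9.6179e-04 vs Keq = 0.02522 ⇒ Q<K, forward
Step 1:
                   J          B          M          D
  I            7.587      1.261      4.219      1.567
  C          -0.8659    -0.8659    -0.8659     0.4329
  E            6.721     0.3951      3.353          2
  solve Keq expr → x = 0.4329; check Q = 0.02522
Then remove 0.3621 M of M.
Step 2:
                   J          B          M          D
  I            6.721     0.3951      2.991          2
  C           0.0378     0.0378     0.0378    -0.0189
  E            6.759     0.4329      3.029      1.981
  solve Keq expr → x = -0.0189; check Q = 0.02522

Direction: reverse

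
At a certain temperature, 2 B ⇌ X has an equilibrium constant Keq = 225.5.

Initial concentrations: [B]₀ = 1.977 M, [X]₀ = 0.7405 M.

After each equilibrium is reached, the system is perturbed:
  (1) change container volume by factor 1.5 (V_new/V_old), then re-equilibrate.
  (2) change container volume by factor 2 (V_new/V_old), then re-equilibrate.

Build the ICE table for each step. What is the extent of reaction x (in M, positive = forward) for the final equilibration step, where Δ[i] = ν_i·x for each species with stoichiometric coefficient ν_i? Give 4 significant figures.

Q₀ = 0.1895 vs Keq = 225.5 ⇒ Q<K, forward
Step 1:
                  B         X
  Initial     1.977    0.7405
  Change     -1.891    0.9453
  Equil     0.08646     1.686
  solve Keq expr → x = 0.9453; check Q = 225.5
Then change container volume by factor 1.5 (V_new/V_old).
Step 2:
                  B         X
  Initial   0.05764     1.124
  Change    0.01275 -0.006377
  Equil      0.0704     1.117
  solve Keq expr → x = -0.006377; check Q = 225.5
Then change container volume by factor 2 (V_new/V_old).
Step 3:
                  B         X
  Initial    0.0352    0.5587
  Change    0.01426  -0.00713
  Equil     0.04946    0.5516
  solve Keq expr → x = -0.00713; check Q = 225.5

x = -0.00713 M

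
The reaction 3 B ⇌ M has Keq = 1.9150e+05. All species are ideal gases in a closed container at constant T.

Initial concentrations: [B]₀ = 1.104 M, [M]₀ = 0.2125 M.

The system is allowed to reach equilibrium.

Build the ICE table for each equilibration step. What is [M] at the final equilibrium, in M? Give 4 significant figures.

Q₀ = 0.1579 vs Keq = 1.9150e+05 ⇒ Q<K, forward
Step 1:
                    B           M
  Initial       1.104      0.2125
  Change        -1.09      0.3632
  Equil       0.01443      0.5757
  solve Keq expr → x = 0.3632; check Q = 1.9150e+05

[M]_eq = 0.5757 M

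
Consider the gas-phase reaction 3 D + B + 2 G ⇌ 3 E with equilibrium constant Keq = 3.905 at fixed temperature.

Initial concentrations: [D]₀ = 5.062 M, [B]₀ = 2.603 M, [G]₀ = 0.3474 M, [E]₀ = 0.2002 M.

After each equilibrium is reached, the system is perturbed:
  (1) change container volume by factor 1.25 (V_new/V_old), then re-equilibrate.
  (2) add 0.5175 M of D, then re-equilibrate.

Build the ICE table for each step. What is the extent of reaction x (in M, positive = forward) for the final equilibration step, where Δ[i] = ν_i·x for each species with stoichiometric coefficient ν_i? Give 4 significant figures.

Q₀ = 1.9692e-04 vs Keq = 3.905 ⇒ Q<K, forward
Step 1:
                   D          B          G          E
  Initial      5.062      2.603     0.3474     0.2002
  Change     -0.4924    -0.1641    -0.3283     0.4924
  Equil         4.57      2.439    0.01912     0.6926
  solve Keq expr → x = 0.1641; check Q = 3.905
Then change container volume by factor 1.25 (V_new/V_old).
Step 2:
                   D          B          G          E
  Initial      3.656      1.951     0.0153     0.5541
  Change    0.008278   0.002759   0.005519  -0.008278
  Equil        3.664      1.954    0.02082     0.5458
  solve Keq expr → x = -0.002759; check Q = 3.905
Then add 0.5175 M of D.
Step 3:
                   D          B          G          E
  Initial      4.181      1.954    0.02082     0.5458
  Change   -0.005187  -0.001729  -0.003458   0.005187
  Equil        4.176      1.952    0.01736      0.551
  solve Keq expr → x = 0.001729; check Q = 3.905

x = 0.001729 M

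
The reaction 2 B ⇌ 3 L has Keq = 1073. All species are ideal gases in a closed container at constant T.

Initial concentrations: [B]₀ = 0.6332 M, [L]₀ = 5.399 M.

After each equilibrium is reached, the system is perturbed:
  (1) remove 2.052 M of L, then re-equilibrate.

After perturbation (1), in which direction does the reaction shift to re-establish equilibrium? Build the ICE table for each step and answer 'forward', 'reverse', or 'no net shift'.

Q₀ = 392.5 vs Keq = 1073 ⇒ Q<K, forward
Step 1:
                    B           L
  I            0.6332       5.399
  C           -0.2153       0.323
  E            0.4179       5.722
  solve Keq expr → x = 0.1077; check Q = 1073
Then remove 2.052 M of L.
Step 2:
                    B           L
  I            0.4179        3.67
  C           -0.1792      0.2688
  E            0.2386       3.939
  solve Keq expr → x = 0.0896; check Q = 1073

Direction: forward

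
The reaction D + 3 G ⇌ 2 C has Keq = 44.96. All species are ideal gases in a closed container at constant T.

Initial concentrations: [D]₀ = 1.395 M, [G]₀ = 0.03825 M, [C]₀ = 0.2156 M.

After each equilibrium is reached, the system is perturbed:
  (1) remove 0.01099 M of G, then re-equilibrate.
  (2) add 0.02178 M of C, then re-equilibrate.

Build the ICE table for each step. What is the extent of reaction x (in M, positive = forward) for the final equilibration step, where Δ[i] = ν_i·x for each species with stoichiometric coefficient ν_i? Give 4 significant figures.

x = -0.001759 M

Q₀ = 595.4 vs Keq = 44.96 ⇒ Q>K, reverse
Step 1:
                   D          G          C
  Initial      1.395    0.03825     0.2156
  Change     0.01454    0.04363   -0.02909
  Equil         1.41    0.08188     0.1865
  solve Keq expr → x = -0.01454; check Q = 44.96
Then remove 0.01099 M of G.
Step 2:
                   D          G          C
  Initial       1.41    0.07089     0.1865
  Change    0.003046   0.009139  -0.006093
  Equil        1.413    0.08003     0.1804
  solve Keq expr → x = -0.003046; check Q = 44.96
Then add 0.02178 M of C.
Step 3:
                   D          G          C
  Initial      1.413    0.08003     0.2022
  Change    0.001759   0.005278  -0.003518
  Equil        1.414    0.08531     0.1987
  solve Keq expr → x = -0.001759; check Q = 44.96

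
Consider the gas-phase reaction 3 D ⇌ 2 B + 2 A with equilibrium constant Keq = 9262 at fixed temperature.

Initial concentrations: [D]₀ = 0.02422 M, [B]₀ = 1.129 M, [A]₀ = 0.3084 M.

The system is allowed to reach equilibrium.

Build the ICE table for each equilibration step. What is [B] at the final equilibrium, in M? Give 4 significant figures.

Q₀ = 8533 vs Keq = 9262 ⇒ Q<K, forward
Step 1:
                  D         B         A
  Initial   0.02422     1.129    0.3084
  Change  -6.2595e-04 4.1730e-04 4.1730e-04
  Equil     0.02359     1.129    0.3088
  solve Keq expr → x = 2.0865e-04; check Q = 9262

[B]_eq = 1.129 M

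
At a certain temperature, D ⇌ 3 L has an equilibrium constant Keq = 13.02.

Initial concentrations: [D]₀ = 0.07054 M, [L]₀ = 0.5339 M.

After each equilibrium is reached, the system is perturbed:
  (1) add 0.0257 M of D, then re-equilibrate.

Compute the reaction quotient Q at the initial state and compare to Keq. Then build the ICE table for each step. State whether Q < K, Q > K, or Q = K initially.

Q₀ = 2.157 vs Keq = 13.02 ⇒ Q<K, forward
Step 1:
                    D           L
  Initial     0.07054      0.5339
  Change     -0.04695      0.1408
  Equil       0.02359      0.6747
  solve Keq expr → x = 0.04695; check Q = 13.02
Then add 0.0257 M of D.
Step 2:
                    D           L
  Initial     0.04929      0.6747
  Change     -0.01915     0.05744
  Equil       0.03015      0.7322
  solve Keq expr → x = 0.01915; check Q = 13.02

Q₀ = 2.157; Q < K (proceeds forward)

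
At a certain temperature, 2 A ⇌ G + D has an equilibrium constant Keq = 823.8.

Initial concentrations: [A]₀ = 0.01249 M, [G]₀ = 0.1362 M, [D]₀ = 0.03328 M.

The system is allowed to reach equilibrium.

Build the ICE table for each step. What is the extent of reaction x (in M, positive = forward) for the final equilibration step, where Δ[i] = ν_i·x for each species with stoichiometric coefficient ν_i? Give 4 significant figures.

x = 0.004965 M

Q₀ = 29.06 vs Keq = 823.8 ⇒ Q<K, forward
Step 1:
                   A          G          D
  I          0.01249     0.1362    0.03328
  C         -0.00993   0.004965   0.004965
  E          0.00256     0.1412    0.03825
  solve Keq expr → x = 0.004965; check Q = 823.8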